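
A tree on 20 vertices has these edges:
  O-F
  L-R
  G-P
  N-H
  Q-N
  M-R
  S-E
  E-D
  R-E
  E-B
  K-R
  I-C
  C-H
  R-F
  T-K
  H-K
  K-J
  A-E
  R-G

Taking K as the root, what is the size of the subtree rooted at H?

5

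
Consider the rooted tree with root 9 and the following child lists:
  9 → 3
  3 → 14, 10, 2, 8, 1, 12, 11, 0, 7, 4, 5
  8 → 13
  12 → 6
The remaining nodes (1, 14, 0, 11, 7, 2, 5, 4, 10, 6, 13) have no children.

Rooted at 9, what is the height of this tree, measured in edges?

3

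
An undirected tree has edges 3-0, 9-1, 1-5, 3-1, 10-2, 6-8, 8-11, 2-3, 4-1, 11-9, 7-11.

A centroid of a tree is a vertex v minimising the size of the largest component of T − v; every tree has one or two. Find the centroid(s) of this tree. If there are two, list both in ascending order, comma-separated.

1

Delete 1: the remaining components have sizes 5, 4, 1, 1. Max 5 ≤ 6, so 1 is a centroid.
No neighbour of 1 does as well, so 1 is the unique centroid.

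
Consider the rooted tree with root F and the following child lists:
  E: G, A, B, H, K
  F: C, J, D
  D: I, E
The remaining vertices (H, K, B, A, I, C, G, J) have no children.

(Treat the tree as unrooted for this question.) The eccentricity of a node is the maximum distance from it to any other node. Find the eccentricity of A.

A farthest node from A is J (C also at distance 4).
The path A–E–D–F–J has 4 edges.

4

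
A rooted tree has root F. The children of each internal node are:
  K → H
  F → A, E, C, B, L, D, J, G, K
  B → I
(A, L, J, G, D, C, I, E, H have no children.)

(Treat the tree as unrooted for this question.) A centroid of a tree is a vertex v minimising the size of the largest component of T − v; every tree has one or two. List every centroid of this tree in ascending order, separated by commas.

Delete F: the remaining components have sizes 2, 2, 1, 1, 1, 1, 1, 1, 1. Max 2 ≤ 6, so F is a centroid.
Every other node leaves some component of size > 6, so the centroid is unique.

F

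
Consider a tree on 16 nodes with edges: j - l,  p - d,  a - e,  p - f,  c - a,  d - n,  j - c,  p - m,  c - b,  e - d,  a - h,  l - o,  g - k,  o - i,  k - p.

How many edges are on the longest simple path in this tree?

A longest path is i - o - l - j - c - a - e - d - p - k - g, with 10 edges.

10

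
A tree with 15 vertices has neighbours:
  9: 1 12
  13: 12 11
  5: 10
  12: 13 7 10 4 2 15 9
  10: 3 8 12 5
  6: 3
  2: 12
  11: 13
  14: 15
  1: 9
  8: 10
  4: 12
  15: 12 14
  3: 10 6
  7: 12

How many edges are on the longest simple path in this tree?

5

Starting from 6, a farthest node is 11 at distance 5.
One longest path: 6-3-10-12-13-11.
So the diameter is 5.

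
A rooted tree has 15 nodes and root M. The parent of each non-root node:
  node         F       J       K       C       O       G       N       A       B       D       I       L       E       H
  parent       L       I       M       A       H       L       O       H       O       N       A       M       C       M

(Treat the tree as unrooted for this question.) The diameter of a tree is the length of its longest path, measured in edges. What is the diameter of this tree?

6

Starting from E, a farthest node is D at distance 6.
One longest path: E-C-A-H-O-N-D.
So the diameter is 6.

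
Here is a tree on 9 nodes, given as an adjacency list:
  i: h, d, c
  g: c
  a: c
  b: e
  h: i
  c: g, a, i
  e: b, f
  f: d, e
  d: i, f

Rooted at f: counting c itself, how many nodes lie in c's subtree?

c's subtree: {c, a, g}, size 3.

3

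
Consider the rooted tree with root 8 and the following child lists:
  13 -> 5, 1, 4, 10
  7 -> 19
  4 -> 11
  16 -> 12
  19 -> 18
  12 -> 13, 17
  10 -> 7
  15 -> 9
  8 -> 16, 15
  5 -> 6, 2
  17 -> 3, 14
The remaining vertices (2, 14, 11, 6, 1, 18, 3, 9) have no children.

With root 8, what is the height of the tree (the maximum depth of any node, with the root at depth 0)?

7

The longest root-to-leaf path is 8 – 16 – 12 – 13 – 10 – 7 – 19 – 18 (7 edges).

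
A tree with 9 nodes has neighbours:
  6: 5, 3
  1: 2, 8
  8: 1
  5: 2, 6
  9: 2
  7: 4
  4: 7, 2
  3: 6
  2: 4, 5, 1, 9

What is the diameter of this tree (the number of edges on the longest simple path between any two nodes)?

5

Starting from 3, a farthest node is 8 at distance 5.
One longest path: 3–6–5–2–1–8.
So the diameter is 5.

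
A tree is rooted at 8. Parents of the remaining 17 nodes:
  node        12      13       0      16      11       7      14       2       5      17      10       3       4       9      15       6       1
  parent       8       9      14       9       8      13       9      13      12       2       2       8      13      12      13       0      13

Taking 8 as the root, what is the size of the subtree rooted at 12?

15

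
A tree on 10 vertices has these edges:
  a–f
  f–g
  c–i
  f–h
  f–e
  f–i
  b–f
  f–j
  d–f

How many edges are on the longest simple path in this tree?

BFS from c reaches e last, at distance 3; BFS from e confirms no node is farther.
Path: c - i - f - e.

3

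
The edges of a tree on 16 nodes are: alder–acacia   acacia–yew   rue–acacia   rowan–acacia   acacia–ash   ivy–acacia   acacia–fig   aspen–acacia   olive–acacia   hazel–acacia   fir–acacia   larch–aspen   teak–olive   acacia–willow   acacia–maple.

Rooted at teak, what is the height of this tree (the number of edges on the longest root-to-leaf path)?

larch sits deepest: teak → olive → acacia → aspen → larch — 4 edges from the root.

4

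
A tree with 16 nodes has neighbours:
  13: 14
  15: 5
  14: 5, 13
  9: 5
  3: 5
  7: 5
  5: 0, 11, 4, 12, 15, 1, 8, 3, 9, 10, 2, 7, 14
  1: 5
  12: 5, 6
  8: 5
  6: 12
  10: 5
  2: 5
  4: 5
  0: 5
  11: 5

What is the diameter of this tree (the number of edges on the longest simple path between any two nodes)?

4

BFS from 13 reaches 6 last, at distance 4; BFS from 6 confirms no node is farther.
Path: 13–14–5–12–6.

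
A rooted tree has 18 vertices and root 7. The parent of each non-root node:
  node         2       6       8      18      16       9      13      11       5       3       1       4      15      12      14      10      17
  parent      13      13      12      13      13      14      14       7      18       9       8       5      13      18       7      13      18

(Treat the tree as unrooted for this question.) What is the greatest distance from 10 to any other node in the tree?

5

Distances from 10 peak at 5, attained at 1.
10 – 13 – 18 – 12 – 8 – 1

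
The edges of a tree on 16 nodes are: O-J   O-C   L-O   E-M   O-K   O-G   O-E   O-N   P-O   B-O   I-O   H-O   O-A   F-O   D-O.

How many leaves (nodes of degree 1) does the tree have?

Degree-1 nodes: A, B, C, D, F, G, H, I, J, K, L, M, N, P — 14 of them.

14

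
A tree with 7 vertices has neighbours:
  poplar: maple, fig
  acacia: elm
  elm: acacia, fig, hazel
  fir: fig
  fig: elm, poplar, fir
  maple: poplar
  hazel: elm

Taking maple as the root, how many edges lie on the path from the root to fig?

Climbing from fig to the root: fig–poplar–maple. That's 2 steps.

2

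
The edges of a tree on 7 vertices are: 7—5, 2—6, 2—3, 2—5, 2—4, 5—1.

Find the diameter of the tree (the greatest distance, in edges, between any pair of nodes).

3

A longest path is 7 - 5 - 2 - 6, with 3 edges.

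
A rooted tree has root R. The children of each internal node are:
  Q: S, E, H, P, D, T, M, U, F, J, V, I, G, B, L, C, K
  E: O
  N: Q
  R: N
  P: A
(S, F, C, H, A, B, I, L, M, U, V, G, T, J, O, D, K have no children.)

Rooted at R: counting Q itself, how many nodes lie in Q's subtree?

Q's subtree: {Q, L, U, E, V, K, I, G, S, M, D, B, H, T, P, F, J, C, O, A}, size 20.

20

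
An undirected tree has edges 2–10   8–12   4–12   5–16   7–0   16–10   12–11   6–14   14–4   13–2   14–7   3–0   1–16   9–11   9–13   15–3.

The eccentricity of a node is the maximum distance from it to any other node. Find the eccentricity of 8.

A farthest node from 8 is 5 (1 also at distance 8).
The path 8-12-11-9-13-2-10-16-5 has 8 edges.

8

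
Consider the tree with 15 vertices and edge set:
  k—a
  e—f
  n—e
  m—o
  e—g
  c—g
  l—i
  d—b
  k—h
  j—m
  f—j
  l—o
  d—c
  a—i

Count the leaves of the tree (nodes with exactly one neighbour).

3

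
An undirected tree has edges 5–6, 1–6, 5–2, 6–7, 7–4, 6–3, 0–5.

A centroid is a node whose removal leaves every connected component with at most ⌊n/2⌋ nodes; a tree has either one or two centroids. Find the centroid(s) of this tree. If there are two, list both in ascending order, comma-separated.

Delete 6: the remaining components have sizes 3, 2, 1, 1. Max 3 ≤ 4, so 6 is a centroid.
Every other node leaves some component of size > 4, so the centroid is unique.

6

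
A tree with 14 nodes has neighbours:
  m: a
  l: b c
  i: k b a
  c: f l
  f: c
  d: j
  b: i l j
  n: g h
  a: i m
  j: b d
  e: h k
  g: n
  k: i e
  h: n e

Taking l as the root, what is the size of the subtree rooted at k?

5

Descendants of k (including itself): k, e, h, n, g. That's 5.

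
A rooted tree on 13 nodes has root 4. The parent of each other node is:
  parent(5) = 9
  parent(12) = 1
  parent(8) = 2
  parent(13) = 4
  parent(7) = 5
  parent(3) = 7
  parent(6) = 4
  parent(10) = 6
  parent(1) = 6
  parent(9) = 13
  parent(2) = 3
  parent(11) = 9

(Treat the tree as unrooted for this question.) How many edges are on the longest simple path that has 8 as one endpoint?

10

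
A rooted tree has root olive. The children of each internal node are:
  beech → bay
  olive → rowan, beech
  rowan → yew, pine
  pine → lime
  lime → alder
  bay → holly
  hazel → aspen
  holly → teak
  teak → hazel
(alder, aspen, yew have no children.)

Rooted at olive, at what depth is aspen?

Climbing from aspen to the root: aspen – hazel – teak – holly – bay – beech – olive. That's 6 steps.

6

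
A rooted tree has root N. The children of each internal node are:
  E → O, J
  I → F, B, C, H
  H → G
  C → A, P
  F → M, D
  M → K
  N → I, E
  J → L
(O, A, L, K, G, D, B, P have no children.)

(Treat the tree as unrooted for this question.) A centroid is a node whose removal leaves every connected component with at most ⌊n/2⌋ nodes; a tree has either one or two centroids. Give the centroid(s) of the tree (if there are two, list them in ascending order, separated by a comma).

I

Removing I splits the tree into components of sizes 5, 4, 3, 2, 1; the largest is 5 ≤ ⌊16/2⌋ = 8.
Every other node leaves some component of size > 8, so the centroid is unique.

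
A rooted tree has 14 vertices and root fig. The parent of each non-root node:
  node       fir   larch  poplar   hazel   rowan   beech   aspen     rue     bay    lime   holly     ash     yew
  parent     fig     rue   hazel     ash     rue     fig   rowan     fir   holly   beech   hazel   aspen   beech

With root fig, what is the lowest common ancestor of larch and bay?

Path larch→root: larch rue fir fig; path bay→root: bay holly hazel ash aspen rowan rue fir fig.
First common node: rue.

rue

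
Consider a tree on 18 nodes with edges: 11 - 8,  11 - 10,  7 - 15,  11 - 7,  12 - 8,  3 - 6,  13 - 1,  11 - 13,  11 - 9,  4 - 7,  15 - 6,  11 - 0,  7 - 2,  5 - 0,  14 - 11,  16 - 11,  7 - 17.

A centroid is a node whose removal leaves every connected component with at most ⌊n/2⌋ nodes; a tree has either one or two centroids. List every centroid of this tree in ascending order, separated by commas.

11

Removing 11 splits the tree into components of sizes 7, 2, 2, 2, 1, 1, 1, 1; the largest is 7 ≤ ⌊18/2⌋ = 9.
Every other node leaves some component of size > 9, so the centroid is unique.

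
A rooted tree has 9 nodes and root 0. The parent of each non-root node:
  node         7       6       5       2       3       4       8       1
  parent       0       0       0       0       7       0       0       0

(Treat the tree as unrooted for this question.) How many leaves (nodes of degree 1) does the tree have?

7

Degree-1 nodes: 1, 2, 3, 4, 5, 6, 8 — 7 of them.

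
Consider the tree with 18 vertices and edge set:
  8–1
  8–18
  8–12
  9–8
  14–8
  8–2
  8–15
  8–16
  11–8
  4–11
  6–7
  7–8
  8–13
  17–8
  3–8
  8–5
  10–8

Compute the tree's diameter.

Starting from 6, a farthest node is 4 at distance 4.
One longest path: 6 – 7 – 8 – 11 – 4.
So the diameter is 4.

4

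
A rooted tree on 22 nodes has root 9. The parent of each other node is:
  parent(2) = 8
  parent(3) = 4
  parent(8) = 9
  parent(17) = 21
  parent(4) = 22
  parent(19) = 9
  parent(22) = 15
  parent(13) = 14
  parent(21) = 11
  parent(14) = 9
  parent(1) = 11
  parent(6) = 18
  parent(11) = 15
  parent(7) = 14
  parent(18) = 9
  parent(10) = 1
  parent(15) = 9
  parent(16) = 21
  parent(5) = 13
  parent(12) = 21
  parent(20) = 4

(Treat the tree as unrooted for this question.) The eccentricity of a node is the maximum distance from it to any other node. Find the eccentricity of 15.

4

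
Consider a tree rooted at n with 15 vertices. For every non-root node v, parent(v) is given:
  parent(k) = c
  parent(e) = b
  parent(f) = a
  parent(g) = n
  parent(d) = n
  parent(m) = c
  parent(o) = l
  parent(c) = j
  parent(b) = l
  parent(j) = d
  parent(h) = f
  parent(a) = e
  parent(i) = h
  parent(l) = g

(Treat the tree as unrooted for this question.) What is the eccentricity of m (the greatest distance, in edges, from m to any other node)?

The node farthest from m is i, via m-c-j-d-n-g-l-b-e-a-f-h-i — 12 edges.

12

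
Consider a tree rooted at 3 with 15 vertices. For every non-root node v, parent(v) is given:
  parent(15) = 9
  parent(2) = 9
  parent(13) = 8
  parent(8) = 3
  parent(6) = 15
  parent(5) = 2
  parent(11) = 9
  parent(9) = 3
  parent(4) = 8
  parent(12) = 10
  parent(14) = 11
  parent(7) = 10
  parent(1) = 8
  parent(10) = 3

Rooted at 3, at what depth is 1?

Path from 3 to 1: 3 – 8 – 1, which has 2 edges.

2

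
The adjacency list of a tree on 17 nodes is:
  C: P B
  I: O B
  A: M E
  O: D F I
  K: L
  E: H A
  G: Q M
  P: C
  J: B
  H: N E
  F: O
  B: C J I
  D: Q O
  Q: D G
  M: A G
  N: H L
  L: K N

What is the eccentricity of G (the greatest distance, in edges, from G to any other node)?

7

The node farthest from G is P (K also at distance 7), via G-Q-D-O-I-B-C-P — 7 edges.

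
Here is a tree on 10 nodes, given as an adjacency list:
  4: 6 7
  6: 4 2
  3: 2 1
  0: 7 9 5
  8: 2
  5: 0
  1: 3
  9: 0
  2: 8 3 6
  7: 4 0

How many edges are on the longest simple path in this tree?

A longest path is 5-0-7-4-6-2-3-1, with 7 edges.

7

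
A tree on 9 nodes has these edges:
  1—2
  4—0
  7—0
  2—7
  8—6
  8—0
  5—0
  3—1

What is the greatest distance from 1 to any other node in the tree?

5

A farthest node from 1 is 6.
The path 1-2-7-0-8-6 has 5 edges.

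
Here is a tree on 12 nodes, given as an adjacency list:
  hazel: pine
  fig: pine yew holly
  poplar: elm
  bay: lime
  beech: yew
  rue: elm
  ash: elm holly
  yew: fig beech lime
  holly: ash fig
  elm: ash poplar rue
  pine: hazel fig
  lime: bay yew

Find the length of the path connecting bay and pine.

bay – lime – yew – fig – pine: 4 edges.

4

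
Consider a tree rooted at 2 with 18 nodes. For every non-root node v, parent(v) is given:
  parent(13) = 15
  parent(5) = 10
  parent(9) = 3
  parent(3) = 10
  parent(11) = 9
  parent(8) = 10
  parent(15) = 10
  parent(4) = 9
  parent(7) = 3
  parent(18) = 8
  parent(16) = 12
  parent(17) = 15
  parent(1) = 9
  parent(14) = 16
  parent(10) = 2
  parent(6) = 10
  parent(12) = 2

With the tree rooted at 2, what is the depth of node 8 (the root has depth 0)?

2

2 → 10 → 8 — 2 edges.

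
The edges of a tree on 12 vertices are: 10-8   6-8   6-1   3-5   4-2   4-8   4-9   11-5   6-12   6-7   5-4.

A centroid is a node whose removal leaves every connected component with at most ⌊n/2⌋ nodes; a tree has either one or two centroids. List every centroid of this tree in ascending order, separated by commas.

If 4 is removed the pieces have sizes 6, 3, 1, 1, all ≤ ⌊12/2⌋ = 6.
8 is adjacent to 4 and is also a centroid (the largest component after removing it is likewise 6).

4, 8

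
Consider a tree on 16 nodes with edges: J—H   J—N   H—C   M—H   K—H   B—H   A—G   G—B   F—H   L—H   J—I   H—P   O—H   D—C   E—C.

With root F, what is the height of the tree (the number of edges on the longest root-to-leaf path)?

A deepest node is A, reached by F → H → B → G → A.
That path has 4 edges, so the height is 4.

4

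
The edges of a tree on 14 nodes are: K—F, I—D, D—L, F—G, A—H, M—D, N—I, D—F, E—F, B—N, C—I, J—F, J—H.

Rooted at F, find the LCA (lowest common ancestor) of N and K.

N's ancestor chain is N, I, D, F and K's is K, F; they first meet at F.

F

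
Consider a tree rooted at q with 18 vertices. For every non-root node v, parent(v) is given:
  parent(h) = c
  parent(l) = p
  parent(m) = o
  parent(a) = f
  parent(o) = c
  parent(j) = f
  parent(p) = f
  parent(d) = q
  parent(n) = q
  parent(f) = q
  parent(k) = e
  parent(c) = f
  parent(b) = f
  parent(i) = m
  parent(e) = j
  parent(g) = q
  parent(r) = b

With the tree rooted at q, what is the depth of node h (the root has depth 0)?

Climbing from h to the root: h–c–f–q. That's 3 steps.

3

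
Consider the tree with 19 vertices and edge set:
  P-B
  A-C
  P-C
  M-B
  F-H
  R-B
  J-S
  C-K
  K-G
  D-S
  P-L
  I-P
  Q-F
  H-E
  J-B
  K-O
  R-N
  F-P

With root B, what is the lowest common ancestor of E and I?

E's ancestor chain is E, H, F, P, B and I's is I, P, B; they first meet at P.

P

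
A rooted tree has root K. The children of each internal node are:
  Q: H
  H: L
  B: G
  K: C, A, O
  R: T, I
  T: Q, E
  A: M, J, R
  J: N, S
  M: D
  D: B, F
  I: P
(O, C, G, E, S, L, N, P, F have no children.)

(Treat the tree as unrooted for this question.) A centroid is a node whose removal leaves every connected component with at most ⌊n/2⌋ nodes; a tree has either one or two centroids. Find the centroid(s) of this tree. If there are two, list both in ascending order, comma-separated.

Delete A: the remaining components have sizes 8, 5, 3, 3. Max 8 ≤ 10, so A is a centroid.
No neighbour of A does as well, so A is the unique centroid.

A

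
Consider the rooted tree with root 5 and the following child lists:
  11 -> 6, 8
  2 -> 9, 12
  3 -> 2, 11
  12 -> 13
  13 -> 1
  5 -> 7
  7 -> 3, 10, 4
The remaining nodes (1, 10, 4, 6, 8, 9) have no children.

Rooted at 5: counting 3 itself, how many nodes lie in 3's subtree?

9

The subtree rooted at 3 contains: 3, 11, 2, 6, 8, 12, 9, 13, 1 — 9 nodes.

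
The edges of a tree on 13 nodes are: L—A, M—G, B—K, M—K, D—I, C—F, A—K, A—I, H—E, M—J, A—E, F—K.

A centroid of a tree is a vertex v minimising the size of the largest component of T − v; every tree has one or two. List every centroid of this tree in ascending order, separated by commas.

K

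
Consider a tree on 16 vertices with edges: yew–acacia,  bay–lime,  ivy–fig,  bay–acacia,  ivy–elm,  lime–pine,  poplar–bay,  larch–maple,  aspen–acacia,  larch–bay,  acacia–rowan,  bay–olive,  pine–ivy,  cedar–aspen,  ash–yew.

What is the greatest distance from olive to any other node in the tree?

Distances from olive peak at 5, attained at fig (elm also at distance 5).
olive–bay–lime–pine–ivy–fig

5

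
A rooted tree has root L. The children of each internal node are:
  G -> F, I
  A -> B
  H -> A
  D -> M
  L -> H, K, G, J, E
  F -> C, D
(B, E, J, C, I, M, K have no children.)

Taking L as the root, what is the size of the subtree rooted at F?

4

F's subtree: {F, C, D, M}, size 4.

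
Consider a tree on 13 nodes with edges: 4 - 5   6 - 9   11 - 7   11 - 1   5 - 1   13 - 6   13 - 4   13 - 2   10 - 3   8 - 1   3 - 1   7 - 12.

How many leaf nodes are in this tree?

5

The leaves are 2, 8, 9, 10, 12.
That is 5 leaves.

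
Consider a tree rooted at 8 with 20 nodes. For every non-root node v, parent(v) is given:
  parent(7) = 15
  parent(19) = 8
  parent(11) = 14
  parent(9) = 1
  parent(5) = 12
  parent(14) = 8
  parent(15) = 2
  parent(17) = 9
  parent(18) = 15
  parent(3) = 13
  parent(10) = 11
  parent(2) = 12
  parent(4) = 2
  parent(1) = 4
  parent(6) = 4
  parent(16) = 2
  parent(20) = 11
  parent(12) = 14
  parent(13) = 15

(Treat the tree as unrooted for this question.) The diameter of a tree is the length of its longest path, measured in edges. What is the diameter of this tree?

8

Starting from 17, a farthest node is 19 at distance 8.
One longest path: 17–9–1–4–2–12–14–8–19.
So the diameter is 8.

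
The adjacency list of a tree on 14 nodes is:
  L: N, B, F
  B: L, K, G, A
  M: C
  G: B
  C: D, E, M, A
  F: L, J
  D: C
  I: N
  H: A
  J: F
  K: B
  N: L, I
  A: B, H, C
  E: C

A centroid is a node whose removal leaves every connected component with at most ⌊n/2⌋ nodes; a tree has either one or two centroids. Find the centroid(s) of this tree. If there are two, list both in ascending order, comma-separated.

B

If B is removed the pieces have sizes 6, 5, 1, 1, all ≤ ⌊14/2⌋ = 7.
No neighbour of B does as well, so B is the unique centroid.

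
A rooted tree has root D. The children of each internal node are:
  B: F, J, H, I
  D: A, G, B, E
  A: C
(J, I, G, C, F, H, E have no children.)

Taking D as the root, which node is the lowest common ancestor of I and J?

B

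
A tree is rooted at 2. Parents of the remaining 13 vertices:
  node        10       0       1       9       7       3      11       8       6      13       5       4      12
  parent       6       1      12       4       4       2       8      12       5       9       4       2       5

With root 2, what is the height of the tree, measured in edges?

5

A deepest node is 0, reached by 2–4–5–12–1–0.
That path has 5 edges, so the height is 5.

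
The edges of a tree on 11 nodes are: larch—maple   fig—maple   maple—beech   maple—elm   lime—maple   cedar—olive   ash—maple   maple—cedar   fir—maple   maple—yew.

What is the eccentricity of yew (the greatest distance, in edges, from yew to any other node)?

The node farthest from yew is olive, via yew–maple–cedar–olive — 3 edges.

3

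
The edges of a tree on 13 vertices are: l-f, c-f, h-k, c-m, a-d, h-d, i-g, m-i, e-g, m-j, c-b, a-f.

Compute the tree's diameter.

9

A longest path is e – g – i – m – c – f – a – d – h – k, with 9 edges.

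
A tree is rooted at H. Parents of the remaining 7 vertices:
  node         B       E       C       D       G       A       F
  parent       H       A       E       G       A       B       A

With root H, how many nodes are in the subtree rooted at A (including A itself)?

6

A's subtree: {A, G, E, F, D, C}, size 6.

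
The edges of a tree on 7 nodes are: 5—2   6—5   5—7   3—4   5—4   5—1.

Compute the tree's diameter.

A longest path is 3 - 4 - 5 - 6, with 3 edges.

3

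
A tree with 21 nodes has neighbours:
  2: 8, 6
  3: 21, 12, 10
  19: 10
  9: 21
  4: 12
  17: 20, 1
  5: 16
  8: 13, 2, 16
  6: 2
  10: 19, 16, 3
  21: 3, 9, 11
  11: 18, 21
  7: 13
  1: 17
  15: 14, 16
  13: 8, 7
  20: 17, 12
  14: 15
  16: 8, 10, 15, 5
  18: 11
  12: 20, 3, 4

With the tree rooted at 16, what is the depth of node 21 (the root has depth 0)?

3

16 – 10 – 3 – 21 — 3 edges.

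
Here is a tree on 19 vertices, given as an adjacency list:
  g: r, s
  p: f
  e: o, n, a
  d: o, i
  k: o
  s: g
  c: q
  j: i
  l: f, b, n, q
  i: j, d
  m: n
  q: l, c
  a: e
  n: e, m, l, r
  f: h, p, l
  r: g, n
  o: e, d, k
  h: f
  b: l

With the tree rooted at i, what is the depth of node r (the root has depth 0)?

Climbing from r to the root: r → n → e → o → d → i. That's 5 steps.

5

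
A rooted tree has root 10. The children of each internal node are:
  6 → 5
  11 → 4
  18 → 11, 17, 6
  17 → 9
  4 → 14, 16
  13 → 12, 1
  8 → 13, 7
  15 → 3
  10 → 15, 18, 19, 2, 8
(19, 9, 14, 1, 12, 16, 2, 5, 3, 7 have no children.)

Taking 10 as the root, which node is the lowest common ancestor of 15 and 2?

Ancestors of 15 (toward the root): 15, 10.
Ancestors of 2: 2, 10.
The deepest node appearing in both lists is 10.

10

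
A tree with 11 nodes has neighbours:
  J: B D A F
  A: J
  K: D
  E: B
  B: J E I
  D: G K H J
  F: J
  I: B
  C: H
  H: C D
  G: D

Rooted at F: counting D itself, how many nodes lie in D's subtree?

The subtree rooted at D contains: D, H, G, K, C — 5 nodes.

5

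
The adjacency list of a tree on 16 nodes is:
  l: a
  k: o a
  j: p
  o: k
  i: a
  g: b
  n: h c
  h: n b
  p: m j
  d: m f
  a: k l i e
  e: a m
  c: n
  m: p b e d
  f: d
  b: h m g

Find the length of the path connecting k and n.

6

Walking from k: k – a – e – m – b – h – n. Length 6.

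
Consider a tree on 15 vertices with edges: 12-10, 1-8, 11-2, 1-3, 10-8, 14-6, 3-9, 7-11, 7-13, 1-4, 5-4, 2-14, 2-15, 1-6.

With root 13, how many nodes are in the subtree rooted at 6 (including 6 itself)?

The subtree rooted at 6 contains: 6, 1, 3, 8, 4, 9, 10, 5, 12 — 9 nodes.

9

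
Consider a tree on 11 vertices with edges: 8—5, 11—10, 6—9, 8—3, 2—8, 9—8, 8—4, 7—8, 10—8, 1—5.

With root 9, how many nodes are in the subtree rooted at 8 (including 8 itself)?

9

Descendants of 8 (including itself): 8, 5, 10, 4, 3, 2, 7, 1, 11. That's 9.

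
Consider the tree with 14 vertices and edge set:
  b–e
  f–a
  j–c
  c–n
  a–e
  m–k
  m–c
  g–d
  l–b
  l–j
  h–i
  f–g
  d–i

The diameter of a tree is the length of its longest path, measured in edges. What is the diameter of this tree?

12

Starting from h, a farthest node is k at distance 12.
One longest path: h–i–d–g–f–a–e–b–l–j–c–m–k.
So the diameter is 12.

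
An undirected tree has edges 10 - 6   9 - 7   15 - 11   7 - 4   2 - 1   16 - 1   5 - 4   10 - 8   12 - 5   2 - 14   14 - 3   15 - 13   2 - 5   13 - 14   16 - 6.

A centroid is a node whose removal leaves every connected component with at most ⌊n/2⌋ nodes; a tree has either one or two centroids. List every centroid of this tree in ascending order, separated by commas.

Removing 2 splits the tree into components of sizes 5, 5, 5; the largest is 5 ≤ ⌊16/2⌋ = 8.
Every other node leaves some component of size > 8, so the centroid is unique.

2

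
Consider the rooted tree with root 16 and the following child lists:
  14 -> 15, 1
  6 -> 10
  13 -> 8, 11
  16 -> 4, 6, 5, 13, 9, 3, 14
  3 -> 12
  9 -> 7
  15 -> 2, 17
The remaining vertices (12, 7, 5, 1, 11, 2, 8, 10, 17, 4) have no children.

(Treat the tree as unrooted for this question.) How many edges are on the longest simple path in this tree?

A longest path is 11 - 13 - 16 - 14 - 15 - 17, with 5 edges.

5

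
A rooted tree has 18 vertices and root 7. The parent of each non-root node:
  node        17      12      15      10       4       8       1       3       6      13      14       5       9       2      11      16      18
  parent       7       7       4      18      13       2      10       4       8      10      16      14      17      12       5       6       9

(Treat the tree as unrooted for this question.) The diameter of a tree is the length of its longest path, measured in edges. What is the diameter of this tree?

BFS from 11 reaches 3 last, at distance 15; BFS from 3 confirms no node is farther.
Path: 11 - 5 - 14 - 16 - 6 - 8 - 2 - 12 - 7 - 17 - 9 - 18 - 10 - 13 - 4 - 3.

15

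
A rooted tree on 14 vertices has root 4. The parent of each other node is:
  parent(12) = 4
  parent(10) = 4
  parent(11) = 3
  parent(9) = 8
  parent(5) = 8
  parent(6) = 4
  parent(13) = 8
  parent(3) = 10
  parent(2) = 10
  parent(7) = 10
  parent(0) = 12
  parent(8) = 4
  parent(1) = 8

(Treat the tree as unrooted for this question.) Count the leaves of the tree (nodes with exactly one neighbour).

9

Exactly 9 nodes have a single neighbour: 0, 1, 2, 5, 6, 7, 9, 11, 13.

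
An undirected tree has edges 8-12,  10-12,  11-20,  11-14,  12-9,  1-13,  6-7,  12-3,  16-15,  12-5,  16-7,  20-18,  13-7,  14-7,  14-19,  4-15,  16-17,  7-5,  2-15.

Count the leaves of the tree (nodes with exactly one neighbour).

Exactly 11 nodes have a single neighbour: 1, 2, 3, 4, 6, 8, 9, 10, 17, 18, 19.

11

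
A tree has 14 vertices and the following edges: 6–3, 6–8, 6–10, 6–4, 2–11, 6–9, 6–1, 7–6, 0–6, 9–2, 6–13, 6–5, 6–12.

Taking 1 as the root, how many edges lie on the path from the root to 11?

Path from 1 to 11: 1 – 6 – 9 – 2 – 11, which has 4 edges.

4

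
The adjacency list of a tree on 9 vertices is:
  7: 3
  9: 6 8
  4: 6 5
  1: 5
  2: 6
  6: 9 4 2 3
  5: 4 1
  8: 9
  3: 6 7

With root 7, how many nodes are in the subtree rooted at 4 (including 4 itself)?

3

Descendants of 4 (including itself): 4, 5, 1. That's 3.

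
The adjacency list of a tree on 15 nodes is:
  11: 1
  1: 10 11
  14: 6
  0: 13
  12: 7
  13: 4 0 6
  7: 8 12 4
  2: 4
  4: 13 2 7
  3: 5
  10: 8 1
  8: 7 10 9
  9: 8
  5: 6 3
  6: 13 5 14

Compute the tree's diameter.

BFS from 11 reaches 3 last, at distance 9; BFS from 3 confirms no node is farther.
Path: 11-1-10-8-7-4-13-6-5-3.

9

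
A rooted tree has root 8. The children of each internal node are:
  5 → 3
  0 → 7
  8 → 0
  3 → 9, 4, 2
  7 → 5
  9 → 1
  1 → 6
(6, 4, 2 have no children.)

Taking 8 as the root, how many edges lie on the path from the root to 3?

4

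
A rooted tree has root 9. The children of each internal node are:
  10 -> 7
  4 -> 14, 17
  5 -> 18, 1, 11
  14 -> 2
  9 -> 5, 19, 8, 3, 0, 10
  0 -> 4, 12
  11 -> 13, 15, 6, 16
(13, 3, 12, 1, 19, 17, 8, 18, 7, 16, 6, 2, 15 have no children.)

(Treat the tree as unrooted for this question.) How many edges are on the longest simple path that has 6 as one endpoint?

Distances from 6 peak at 7, attained at 2.
6 – 11 – 5 – 9 – 0 – 4 – 14 – 2

7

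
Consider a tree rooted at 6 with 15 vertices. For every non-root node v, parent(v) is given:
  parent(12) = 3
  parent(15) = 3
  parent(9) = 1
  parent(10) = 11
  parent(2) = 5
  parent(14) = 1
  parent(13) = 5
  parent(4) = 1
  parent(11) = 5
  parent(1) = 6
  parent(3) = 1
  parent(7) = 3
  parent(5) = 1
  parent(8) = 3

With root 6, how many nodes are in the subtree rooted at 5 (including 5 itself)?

5

5's subtree: {5, 11, 2, 13, 10}, size 5.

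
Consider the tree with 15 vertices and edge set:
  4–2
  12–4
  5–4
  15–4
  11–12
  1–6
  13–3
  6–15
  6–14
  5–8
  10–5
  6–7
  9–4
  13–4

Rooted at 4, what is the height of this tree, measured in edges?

3

1 sits deepest: 4 – 15 – 6 – 1 — 3 edges from the root.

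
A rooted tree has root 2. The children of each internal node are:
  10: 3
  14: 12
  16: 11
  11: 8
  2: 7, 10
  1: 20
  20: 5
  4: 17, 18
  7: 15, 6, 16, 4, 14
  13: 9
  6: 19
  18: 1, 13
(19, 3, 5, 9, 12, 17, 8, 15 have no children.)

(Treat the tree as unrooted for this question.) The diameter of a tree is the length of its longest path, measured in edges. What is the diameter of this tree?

BFS from 5 reaches 3 last, at distance 8; BFS from 3 confirms no node is farther.
Path: 5 – 20 – 1 – 18 – 4 – 7 – 2 – 10 – 3.

8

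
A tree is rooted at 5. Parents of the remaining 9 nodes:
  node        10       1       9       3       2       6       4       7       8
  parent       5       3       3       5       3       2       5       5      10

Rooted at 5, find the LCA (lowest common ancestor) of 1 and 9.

Path 1→root: 1 3 5; path 9→root: 9 3 5.
First common node: 3.

3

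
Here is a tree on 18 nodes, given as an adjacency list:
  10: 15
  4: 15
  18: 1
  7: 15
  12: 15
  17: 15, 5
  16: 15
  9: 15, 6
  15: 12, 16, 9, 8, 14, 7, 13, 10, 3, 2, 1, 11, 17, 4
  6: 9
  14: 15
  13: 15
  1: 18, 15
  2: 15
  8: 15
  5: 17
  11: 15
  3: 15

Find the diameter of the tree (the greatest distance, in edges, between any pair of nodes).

Starting from 18, a farthest node is 5 at distance 4.
One longest path: 18 – 1 – 15 – 17 – 5.
So the diameter is 4.

4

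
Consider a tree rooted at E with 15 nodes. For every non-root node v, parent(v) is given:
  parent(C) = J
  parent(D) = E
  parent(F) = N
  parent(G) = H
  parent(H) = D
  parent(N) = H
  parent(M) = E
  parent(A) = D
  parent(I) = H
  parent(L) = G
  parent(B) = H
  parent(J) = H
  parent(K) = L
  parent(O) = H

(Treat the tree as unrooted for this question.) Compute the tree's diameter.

A longest path is M–E–D–H–G–L–K, with 6 edges.

6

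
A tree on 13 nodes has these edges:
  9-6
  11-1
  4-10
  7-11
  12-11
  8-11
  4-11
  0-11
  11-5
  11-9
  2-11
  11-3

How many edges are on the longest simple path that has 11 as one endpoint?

2

The node farthest from 11 is 10 (6 also at distance 2), via 11 – 4 – 10 — 2 edges.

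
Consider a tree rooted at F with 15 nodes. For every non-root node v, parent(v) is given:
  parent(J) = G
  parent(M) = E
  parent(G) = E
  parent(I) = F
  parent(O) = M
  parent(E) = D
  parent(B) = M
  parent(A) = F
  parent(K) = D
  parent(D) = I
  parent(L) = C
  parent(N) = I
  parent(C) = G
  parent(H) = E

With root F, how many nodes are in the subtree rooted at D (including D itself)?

11

Descendants of D (including itself): D, E, K, G, M, H, J, C, B, O, L. That's 11.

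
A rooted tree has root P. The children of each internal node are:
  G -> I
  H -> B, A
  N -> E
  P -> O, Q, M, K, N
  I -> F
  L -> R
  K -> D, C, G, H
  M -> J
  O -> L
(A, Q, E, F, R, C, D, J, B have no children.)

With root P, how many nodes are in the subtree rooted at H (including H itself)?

The subtree rooted at H contains: H, B, A — 3 nodes.

3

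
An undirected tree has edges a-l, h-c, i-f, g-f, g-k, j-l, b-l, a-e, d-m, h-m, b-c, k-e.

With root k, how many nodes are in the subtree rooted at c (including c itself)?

c's subtree: {c, h, m, d}, size 4.

4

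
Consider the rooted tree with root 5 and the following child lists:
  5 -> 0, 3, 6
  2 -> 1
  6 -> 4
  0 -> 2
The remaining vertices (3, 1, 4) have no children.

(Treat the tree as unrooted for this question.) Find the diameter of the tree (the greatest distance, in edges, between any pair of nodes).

5

BFS from 1 reaches 4 last, at distance 5; BFS from 4 confirms no node is farther.
Path: 1 – 2 – 0 – 5 – 6 – 4.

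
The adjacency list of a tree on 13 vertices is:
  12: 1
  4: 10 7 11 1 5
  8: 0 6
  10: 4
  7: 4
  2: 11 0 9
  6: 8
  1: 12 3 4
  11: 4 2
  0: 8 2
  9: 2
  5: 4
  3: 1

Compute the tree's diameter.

Starting from 6, a farthest node is 12 at distance 7.
One longest path: 6 – 8 – 0 – 2 – 11 – 4 – 1 – 12.
So the diameter is 7.

7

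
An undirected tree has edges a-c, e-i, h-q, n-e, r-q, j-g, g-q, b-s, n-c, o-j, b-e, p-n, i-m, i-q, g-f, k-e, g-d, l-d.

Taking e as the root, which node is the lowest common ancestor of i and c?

e

Path i→root: i e; path c→root: c n e.
First common node: e.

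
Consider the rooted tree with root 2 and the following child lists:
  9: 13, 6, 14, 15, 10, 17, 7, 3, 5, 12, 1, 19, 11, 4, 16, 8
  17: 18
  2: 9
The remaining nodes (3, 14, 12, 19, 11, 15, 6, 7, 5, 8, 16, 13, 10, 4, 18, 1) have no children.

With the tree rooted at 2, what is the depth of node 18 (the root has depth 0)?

3

Path from 2 to 18: 2 → 9 → 17 → 18, which has 3 edges.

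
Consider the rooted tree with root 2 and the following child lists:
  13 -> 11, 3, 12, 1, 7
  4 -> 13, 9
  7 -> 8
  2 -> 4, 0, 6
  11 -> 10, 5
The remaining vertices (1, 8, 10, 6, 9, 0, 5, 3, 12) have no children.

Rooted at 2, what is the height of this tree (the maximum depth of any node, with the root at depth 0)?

4

A deepest node is 8, reached by 2 → 4 → 13 → 7 → 8.
That path has 4 edges, so the height is 4.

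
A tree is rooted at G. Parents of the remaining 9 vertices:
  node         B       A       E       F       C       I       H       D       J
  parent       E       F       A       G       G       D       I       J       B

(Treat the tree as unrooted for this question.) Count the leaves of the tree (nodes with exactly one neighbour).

Exactly 2 nodes have a single neighbour: C, H.

2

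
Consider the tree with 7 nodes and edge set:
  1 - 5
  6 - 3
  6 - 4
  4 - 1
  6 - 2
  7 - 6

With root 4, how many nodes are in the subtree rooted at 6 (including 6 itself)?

6's subtree: {6, 2, 7, 3}, size 4.

4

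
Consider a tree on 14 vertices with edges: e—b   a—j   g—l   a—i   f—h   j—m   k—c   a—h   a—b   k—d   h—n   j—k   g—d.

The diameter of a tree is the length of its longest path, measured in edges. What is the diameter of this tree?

7

BFS from f reaches l last, at distance 7; BFS from l confirms no node is farther.
Path: f-h-a-j-k-d-g-l.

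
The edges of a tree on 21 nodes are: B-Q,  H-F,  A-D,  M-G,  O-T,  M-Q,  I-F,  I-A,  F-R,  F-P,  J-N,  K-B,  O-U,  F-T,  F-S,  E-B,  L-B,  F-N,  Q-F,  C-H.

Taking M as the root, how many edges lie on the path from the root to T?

Path from M to T: M → Q → F → T, which has 3 edges.

3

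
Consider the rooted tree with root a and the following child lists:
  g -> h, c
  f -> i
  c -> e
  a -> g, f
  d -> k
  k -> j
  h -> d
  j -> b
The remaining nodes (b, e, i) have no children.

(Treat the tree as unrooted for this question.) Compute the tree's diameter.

Starting from b, a farthest node is i at distance 8.
One longest path: b – j – k – d – h – g – a – f – i.
So the diameter is 8.

8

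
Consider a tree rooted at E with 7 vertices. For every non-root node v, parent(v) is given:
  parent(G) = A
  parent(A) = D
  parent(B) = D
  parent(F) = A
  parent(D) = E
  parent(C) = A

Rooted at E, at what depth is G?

Climbing from G to the root: G–A–D–E. That's 3 steps.

3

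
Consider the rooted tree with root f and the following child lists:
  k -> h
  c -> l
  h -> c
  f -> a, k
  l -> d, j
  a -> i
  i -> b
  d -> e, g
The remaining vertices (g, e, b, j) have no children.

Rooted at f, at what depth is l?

4

Path from f to l: f → k → h → c → l, which has 4 edges.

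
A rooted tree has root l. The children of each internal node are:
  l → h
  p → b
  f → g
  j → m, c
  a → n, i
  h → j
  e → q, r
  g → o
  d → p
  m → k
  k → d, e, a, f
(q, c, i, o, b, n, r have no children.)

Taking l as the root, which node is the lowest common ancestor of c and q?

Ancestors of c (toward the root): c, j, h, l.
Ancestors of q: q, e, k, m, j, h, l.
The deepest node appearing in both lists is j.

j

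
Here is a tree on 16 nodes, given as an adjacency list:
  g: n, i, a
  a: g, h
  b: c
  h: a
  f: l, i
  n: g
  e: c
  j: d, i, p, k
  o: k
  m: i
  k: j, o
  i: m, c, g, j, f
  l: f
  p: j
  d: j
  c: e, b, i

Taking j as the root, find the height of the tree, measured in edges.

A deepest node is h, reached by j–i–g–a–h.
That path has 4 edges, so the height is 4.

4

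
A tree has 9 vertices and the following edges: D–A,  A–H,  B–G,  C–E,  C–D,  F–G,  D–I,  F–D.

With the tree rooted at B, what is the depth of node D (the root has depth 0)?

B–G–F–D — 3 edges.

3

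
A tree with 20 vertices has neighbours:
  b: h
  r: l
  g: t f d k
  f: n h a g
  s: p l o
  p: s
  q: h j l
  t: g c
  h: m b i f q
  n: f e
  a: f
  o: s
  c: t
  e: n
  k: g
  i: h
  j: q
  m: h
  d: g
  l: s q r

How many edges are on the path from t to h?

3

Walking from t: t - g - f - h. Length 3.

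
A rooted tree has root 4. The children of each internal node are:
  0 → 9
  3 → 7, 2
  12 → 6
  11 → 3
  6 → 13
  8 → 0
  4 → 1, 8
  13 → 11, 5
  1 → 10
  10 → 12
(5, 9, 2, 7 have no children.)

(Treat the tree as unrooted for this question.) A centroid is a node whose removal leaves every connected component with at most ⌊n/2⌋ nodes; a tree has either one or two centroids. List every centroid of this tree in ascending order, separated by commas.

6, 12

Removing 6 splits the tree into components of sizes 7, 6; the largest is 7 ≤ ⌊14/2⌋ = 7.
12 is adjacent to 6 and is also a centroid (the largest component after removing it is likewise 7).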